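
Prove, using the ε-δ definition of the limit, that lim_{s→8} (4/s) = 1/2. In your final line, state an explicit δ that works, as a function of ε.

Fix ε > 0. We seek δ > 0 such that 0 < |s − 8| < δ implies |4/s − (1/2)| < ε.
|4/s − (1/2)| = 4·|8 − s|/(8·|s|) = 4|s − 8|/(8|s|).
Restrict δ ≤ 4. Then |s − 8| < 4 gives |s| > 4, so 8|s| > 32.
Then |4/s − (1/2)| < 4|s − 8|/32, which is < ε when |s − 8| < 8ε.
Take δ = min(4, 8ε). Then 0 < |s − 8| < δ gives both |s − 8| < 4 and |s − 8| < 8ε, so |4/s − (1/2)| < ε.

δ = min(4, 8ε)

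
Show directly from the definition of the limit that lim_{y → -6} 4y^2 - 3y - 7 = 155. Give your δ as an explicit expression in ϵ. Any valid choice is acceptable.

Suppose ϵ > 0. We want δ > 0 such that 0 < |y + 6| < δ implies |(4y^2 - 3y - 7) − 155| < ϵ.
(4y^2 - 3y - 7) − 155 = 4y^2 - 3y - 162 = (y + 6)(4y - 27).
So |(4y^2 - 3y - 7) − 155| = |y + 6|·|4y - 27|.
Assume first that |y + 6| < 1, so |y| < 7. Then |4y - 27| ≤ 4·7 + 27 = 55.
Hence |(4y^2 - 3y - 7) − 155| ≤ 55|y + 6| < ϵ provided |y + 6| < ϵ/55.
Choosing δ = min(1, ϵ/55) ensures both conditions, hence |(4y^2 - 3y - 7) − 155| < ϵ.

δ = min(1, ϵ/55)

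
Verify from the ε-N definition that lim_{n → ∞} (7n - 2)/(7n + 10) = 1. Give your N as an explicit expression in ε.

N = (12/7)/ε

Suppose ε > 0. For n ≥ 1, |(7n - 2)/(7n + 10) − 1| = |-84|/(7(7n + 10)) = 84/(7(7n + 10)).
Since 7n + 10 ≥ 7n for n ≥ 1, this is ≤ 84/(7·7n) = (12/7)/n.
So |(7n - 2)/(7n + 10) − 1| < ε whenever n > (12/7)/ε.
Take N = (12/7)/ε. If n > N then |(7n - 2)/(7n + 10) − 1| ≤ (12/7)/n < ε.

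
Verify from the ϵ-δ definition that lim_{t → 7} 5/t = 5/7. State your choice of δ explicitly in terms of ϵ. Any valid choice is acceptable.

Fix ϵ > 0. We seek δ > 0 such that 0 < |t − 7| < δ implies |5/t − (5/7)| < ϵ.
|5/t − (5/7)| = 5·|7 − t|/(7·|t|) = 5|t − 7|/(7|t|).
Restrict δ ≤ 7/2. Then |t − 7| < 7/2 gives |t| > 7/2, so 7|t| > 49/2.
Then |5/t − (5/7)| < 5|t − 7|/(49/2), which is < ϵ when |t − 7| < (49/10)ϵ.
Take δ = min(7/2, (49/10)ϵ). Then 0 < |t − 7| < δ gives both |t − 7| < 7/2 and |t − 7| < (49/10)ϵ, so |5/t − (5/7)| < ϵ.

δ = min(7/2, (49/10)ϵ)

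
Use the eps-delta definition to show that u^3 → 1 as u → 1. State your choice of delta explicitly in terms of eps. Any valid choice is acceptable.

Fix eps > 0. We seek delta > 0 with 0 < |u − 1| < delta ⇒ |u^3 − 1| < eps.
Factor: u^3 − 1 = (u − 1)(u^2 + u + 1), so |u^3 − 1| = |u − 1|·|u^2 + u + 1|.
Impose delta ≤ 1 so that |u| < 2; then |u^2 + u + 1| ≤ 7.
Hence |u^3 − 1| ≤ 7|u − 1|, which is < eps once |u − 1| < eps/7.
Take delta = min(1, eps/7). If 0 < |u − 1| < delta then both bounds hold and |u^3 − 1| ≤ 7|u − 1| < 7·(eps/7) = eps.

delta = min(1, eps/7)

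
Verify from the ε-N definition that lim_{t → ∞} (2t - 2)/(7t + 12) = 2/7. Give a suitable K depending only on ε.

K = (38/49)/ε

Let ε > 0. We seek K > 0 such that t > K implies |(2t - 2)/(7t + 12) − (2/7)| < ε.
(2t - 2)/(7t + 12) − (2/7) = (7(2t - 2) − 2(7t + 12)) / (7(7t + 12)) = -38/(7(7t + 12)).
For t > 0 we have 7t + 12 > 7t, so |(2t - 2)/(7t + 12) − (2/7)| = 38/(7(7t + 12)) < 38/(7·7t) = (38/49)/t.
Thus |(2t - 2)/(7t + 12) − (2/7)| < ε whenever t > (38/49)/ε.
Take K = (38/49)/ε. If t > K then |(2t - 2)/(7t + 12) − (2/7)| < (38/49)/t < ε.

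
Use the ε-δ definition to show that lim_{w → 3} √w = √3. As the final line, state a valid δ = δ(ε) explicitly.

Fix ε > 0. We want δ > 0 such that 0 < |w − 3| < δ implies |√w − √3| < ε.
Rationalise: √w − √3 = (w − 3)/(√w + √3), so |√w − √3| = |w − 3|/(√w + √3).
Restrict δ ≤ 3 so that |w − 3| < 3 forces w > 0, and then √w + √3 > √3.
Hence |√w − √3| < |w − 3|/√3, which is < ε once |w − 3| < √3·ε.
Take δ = min(3, √3·ε). If 0 < |w − 3| < δ then w > 0 and |√w − √3| < |w − 3|/√3 < ε.

δ = min(3, √3·ε)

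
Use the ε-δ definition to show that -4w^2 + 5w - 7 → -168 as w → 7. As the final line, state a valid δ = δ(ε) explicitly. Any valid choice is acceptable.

Suppose ε > 0. We want δ > 0 such that 0 < |w − 7| < δ implies |(-4w^2 + 5w - 7) + 168| < ε.
(-4w^2 + 5w - 7) + 168 = -4w^2 + 5w + 161 = (w − 7)(-4w - 23).
So |(-4w^2 + 5w - 7) + 168| = |w − 7|·|-4w - 23|.
Assume first that |w − 7| < 2, so |w| < 9. Then |-4w - 23| ≤ 4·9 + 23 = 59.
Hence |(-4w^2 + 5w - 7) + 168| ≤ 59|w − 7| < ε provided |w − 7| < ε/59.
Choosing δ = min(2, ε/59) ensures both conditions, hence |(-4w^2 + 5w - 7) + 168| < ε.

δ = min(2, ε/59)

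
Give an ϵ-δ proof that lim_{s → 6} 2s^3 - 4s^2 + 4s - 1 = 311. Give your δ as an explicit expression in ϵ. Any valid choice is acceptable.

δ = min(1, ϵ/206)

Let ϵ > 0 be given. We want δ > 0 such that 0 < |s − 6| < δ implies |(2s^3 - 4s^2 + 4s - 1) − 311| < ϵ.
(2s^3 - 4s^2 + 4s - 1) − 311 = 2s^3 - 4s^2 + 4s - 312 = (s − 6)(2s^2 + 8s + 52).
So |(2s^3 - 4s^2 + 4s - 1) − 311| = |s − 6|·|2s^2 + 8s + 52|.
Require δ ≤ 1. Then |s − 6| < 1 gives |s| < 7, and by the triangle inequality |2s^2 + 8s + 52| ≤ 2·7^2 + 8·7 + 52 = 206.
Hence |(2s^3 - 4s^2 + 4s - 1) − 311| ≤ 206|s − 6| < ϵ provided |s − 6| < ϵ/206.
Choosing δ = min(1, ϵ/206) ensures both conditions, hence |(2s^3 - 4s^2 + 4s - 1) − 311| < ϵ.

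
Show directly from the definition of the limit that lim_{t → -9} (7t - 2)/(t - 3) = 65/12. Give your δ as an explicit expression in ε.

δ = min(6, (72/19)ε)

Fix ε > 0. We want δ > 0 with 0 < |t + 9| < δ ⇒ |(7t - 2)/(t - 3) − (65/12)| < ε.
Combining over a common denominator, (7t - 2)/(t - 3) − (65/12) = [(7t - 2)·(-12) − (-65)·(t - 3)] / [(-12)·(t - 3)] = -19(t + 9) / ((-12)(t - 3)).
So |(7t - 2)/(t - 3) − (65/12)| = 19|t + 9| / (12·|t − 3|).
Require δ ≤ 6, so |t − 3| ≥ |-12| − |t + 9| > 12 − 6 = 6.
Hence |(7t - 2)/(t - 3) − (65/12)| < 19|t + 9|/(12·6) = (19/72)|t + 9|, which is < ε once |t + 9| < (72/19)ε.
Take δ = min(6, (72/19)ε). Then 0 < |t + 9| < δ forces both bounds, so |(7t - 2)/(t - 3) − (65/12)| < ε.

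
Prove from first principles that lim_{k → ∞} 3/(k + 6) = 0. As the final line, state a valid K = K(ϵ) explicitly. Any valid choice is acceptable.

Let ϵ > 0. For k ≥ 1, |3/(k + 6) − 0| = 3/(k + 6) ≤ 3/k.
We need 3/k < ϵ, i.e. k > 3/ϵ.
Take K = 3/ϵ. If k > K then |3/(k + 6)| ≤ 3/k < ϵ.

K = 3/ϵ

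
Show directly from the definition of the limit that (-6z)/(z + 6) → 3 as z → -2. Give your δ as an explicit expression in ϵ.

δ = min(2, (2/9)ϵ)

Let ϵ > 0 be given. We want δ > 0 with 0 < |z + 2| < δ ⇒ |(-6z)/(z + 6) − 3| < ϵ.
Combining over a common denominator, (-6z)/(z + 6) − 3 = [(-6z)·4 − 12·(z + 6)] / [4·(z + 6)] = -36(z + 2) / (4(z + 6)).
So |(-6z)/(z + 6) − 3| = 36|z + 2| / (4·|z + 6|).
Restrict δ ≤ 2. Then |z + 2| < 2 gives |z + 6| = |(z + 2) + 4| ≥ 4 − 2 = 2.
Hence |(-6z)/(z + 6) − 3| < 36|z + 2|/(4·2) = (9/2)|z + 2|, which is < ϵ once |z + 2| < (2/9)ϵ.
Take δ = min(2, (2/9)ϵ). Then 0 < |z + 2| < δ forces both bounds, so |(-6z)/(z + 6) − 3| < ϵ.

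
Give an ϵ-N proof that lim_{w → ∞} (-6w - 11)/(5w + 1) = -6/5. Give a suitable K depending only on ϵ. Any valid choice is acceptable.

K = (49/25)/ϵ

Suppose ϵ > 0. We seek K > 0 such that w > K implies |(-6w - 11)/(5w + 1) + 6/5| < ϵ.
(-6w - 11)/(5w + 1) + 6/5 = (5(-6w - 11) − (-6)(5w + 1)) / (5(5w + 1)) = -49/(5(5w + 1)).
For w > 0 we have 5w + 1 > 5w, so |(-6w - 11)/(5w + 1) + 6/5| = 49/(5(5w + 1)) < 49/(5·5w) = (49/25)/w.
Thus |(-6w - 11)/(5w + 1) + 6/5| < ϵ whenever w > (49/25)/ϵ.
Take K = (49/25)/ϵ. If w > K then |(-6w - 11)/(5w + 1) + 6/5| < (49/25)/w < ϵ.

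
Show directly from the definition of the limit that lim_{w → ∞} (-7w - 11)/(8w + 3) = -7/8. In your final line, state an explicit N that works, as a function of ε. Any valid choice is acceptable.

N = (67/64)/ε

Fix ε > 0. We seek N > 0 such that w > N implies |(-7w - 11)/(8w + 3) + 7/8| < ε.
(-7w - 11)/(8w + 3) + 7/8 = (8(-7w - 11) − (-7)(8w + 3)) / (8(8w + 3)) = -67/(8(8w + 3)).
For w > 0 we have 8w + 3 > 8w, so |(-7w - 11)/(8w + 3) + 7/8| = 67/(8(8w + 3)) < 67/(8·8w) = (67/64)/w.
Thus |(-7w - 11)/(8w + 3) + 7/8| < ε whenever w > (67/64)/ε.
Take N = (67/64)/ε. If w > N then |(-7w - 11)/(8w + 3) + 7/8| < (67/64)/w < ε.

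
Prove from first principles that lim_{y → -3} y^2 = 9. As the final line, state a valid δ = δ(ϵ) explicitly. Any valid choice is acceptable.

Let ϵ > 0. We seek δ > 0 with 0 < |y + 3| < δ ⇒ |y^2 − 9| < ϵ.
Factor: y^2 − 9 = (y + 3)(y - 3), so |y^2 − 9| = |y + 3|·|y - 3|.
Restrict δ ≤ 2. Then |y + 3| < 2 gives |y| < 5, so by the triangle inequality |y - 3| ≤ 5 + 3 = 8.
Hence |y^2 − 9| ≤ 8|y + 3|, which is < ϵ once |y + 3| < ϵ/8.
Take δ = min(2, ϵ/8). If 0 < |y + 3| < δ then both bounds hold and |y^2 − 9| ≤ 8|y + 3| < 8·(ϵ/8) = ϵ.

δ = min(2, ϵ/8)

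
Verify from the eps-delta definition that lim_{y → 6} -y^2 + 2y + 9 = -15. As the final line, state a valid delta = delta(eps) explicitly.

Suppose eps > 0. We want delta > 0 such that 0 < |y − 6| < delta implies |(-y^2 + 2y + 9) + 15| < eps.
(-y^2 + 2y + 9) + 15 = -y^2 + 2y + 24 = (y − 6)(-y - 4).
So |(-y^2 + 2y + 9) + 15| = |y − 6|·|-y - 4|.
Assume first that |y − 6| < 1, so |y| < 7. Then |-y - 4| ≤ 7 + 4 = 11.
Hence |(-y^2 + 2y + 9) + 15| ≤ 11|y − 6| < eps provided |y − 6| < eps/11.
Take delta = min(1, eps/11). Then 0 < |y − 6| < delta gives both |y − 6| < 1 and |y − 6| < eps/11, so |(-y^2 + 2y + 9) + 15| < eps.

delta = min(1, eps/11)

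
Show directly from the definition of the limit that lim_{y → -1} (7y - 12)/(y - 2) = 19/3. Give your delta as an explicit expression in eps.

delta = min(3/2, (9/4)eps)

Let eps > 0 be given. We want delta > 0 with 0 < |y + 1| < delta ⇒ |(7y - 12)/(y - 2) − (19/3)| < eps.
Combining over a common denominator, (7y - 12)/(y - 2) − (19/3) = [(7y - 12)·(-3) − (-19)·(y - 2)] / [(-3)·(y - 2)] = -2(y + 1) / ((-3)(y - 2)).
So |(7y - 12)/(y - 2) − (19/3)| = 2|y + 1| / (3·|y − 2|).
Restrict delta ≤ 3/2. Then |y + 1| < 3/2 gives |y − 2| = |(y + 1) + (-3)| ≥ 3 − 3/2 = 3/2.
Hence |(7y - 12)/(y - 2) − (19/3)| < 2|y + 1|/(3·(3/2)) = (4/9)|y + 1|, which is < eps once |y + 1| < (9/4)eps.
Take delta = min(3/2, (9/4)eps). Then 0 < |y + 1| < delta forces both bounds, so |(7y - 12)/(y - 2) − (19/3)| < eps.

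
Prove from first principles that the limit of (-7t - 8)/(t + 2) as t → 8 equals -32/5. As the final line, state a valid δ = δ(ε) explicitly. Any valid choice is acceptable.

Let ε > 0. We want δ > 0 with 0 < |t − 8| < δ ⇒ |(-7t - 8)/(t + 2) + 32/5| < ε.
Combining over a common denominator, (-7t - 8)/(t + 2) + 32/5 = [(-7t - 8)·10 − (-64)·(t + 2)] / [10·(t + 2)] = -6(t − 8) / (10(t + 2)).
So |(-7t - 8)/(t + 2) + 32/5| = 6|t − 8| / (10·|t + 2|).
Require δ ≤ 5, so |t + 2| ≥ |10| − |t − 8| > 10 − 5 = 5.
Hence |(-7t - 8)/(t + 2) + 32/5| < 6|t − 8|/(10·5) = (3/25)|t − 8|, which is < ε once |t − 8| < (25/3)ε.
Take δ = min(5, (25/3)ε). Then 0 < |t − 8| < δ forces both bounds, so |(-7t - 8)/(t + 2) + 32/5| < ε.

δ = min(5, (25/3)ε)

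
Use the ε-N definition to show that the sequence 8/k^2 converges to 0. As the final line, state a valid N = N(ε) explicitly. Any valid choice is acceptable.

N = (8/ε)^{1/2}

Fix ε > 0. For k ≥ 1, |8/k^2 − 0| = 8/k^2.
8/k^2 < ε ⇔ k^2 > 8/ε ⇔ k > (8/ε)^{1/2}.
Take N = (8/ε)^{1/2}. Then k > N implies 8/k^2 < ε.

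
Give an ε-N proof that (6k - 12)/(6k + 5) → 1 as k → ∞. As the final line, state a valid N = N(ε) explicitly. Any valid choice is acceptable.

N = (17/6)/ε

Let ε > 0 be given. For k ≥ 1, |(6k - 12)/(6k + 5) − 1| = |-102|/(6(6k + 5)) = 102/(6(6k + 5)).
Since 6k + 5 ≥ 6k for k ≥ 1, this is ≤ 102/(6·6k) = (17/6)/k.
So |(6k - 12)/(6k + 5) − 1| < ε whenever k > (17/6)/ε.
Take N = (17/6)/ε. If k > N then |(6k - 12)/(6k + 5) − 1| ≤ (17/6)/k < ε.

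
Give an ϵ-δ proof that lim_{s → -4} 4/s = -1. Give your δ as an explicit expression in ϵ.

δ = min(2, 2ϵ)

Fix ϵ > 0. We seek δ > 0 such that 0 < |s + 4| < δ implies |4/s + 1| < ϵ.
|4/s + 1| = 4·|-4 − s|/(4·|s|) = 4|s + 4|/(4|s|).
Require δ ≤ 2 so that |s| > 4 − 2 = 2, hence 4|s| > 8.
Then |4/s + 1| < 4|s + 4|/8, which is < ϵ when |s + 4| < 2ϵ.
Take δ = min(2, 2ϵ). Then 0 < |s + 4| < δ gives both |s + 4| < 2 and |s + 4| < 2ϵ, so |4/s + 1| < ϵ.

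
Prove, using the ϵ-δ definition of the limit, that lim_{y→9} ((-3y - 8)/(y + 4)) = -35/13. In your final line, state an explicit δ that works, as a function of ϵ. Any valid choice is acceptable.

δ = min(13/2, (169/8)ϵ)

Let ϵ > 0. We want δ > 0 with 0 < |y − 9| < δ ⇒ |(-3y - 8)/(y + 4) + 35/13| < ϵ.
Combining over a common denominator, (-3y - 8)/(y + 4) + 35/13 = [(-3y - 8)·13 − (-35)·(y + 4)] / [13·(y + 4)] = -4(y − 9) / (13(y + 4)).
So |(-3y - 8)/(y + 4) + 35/13| = 4|y − 9| / (13·|y + 4|).
Restrict δ ≤ 13/2. Then |y − 9| < 13/2 gives |y + 4| = |(y − 9) + 13| ≥ 13 − 13/2 = 13/2.
Hence |(-3y - 8)/(y + 4) + 35/13| < 4|y − 9|/(13·(13/2)) = (8/169)|y − 9|, which is < ϵ once |y − 9| < (169/8)ϵ.
Take δ = min(13/2, (169/8)ϵ). Then 0 < |y − 9| < δ forces both bounds, so |(-3y - 8)/(y + 4) + 35/13| < ϵ.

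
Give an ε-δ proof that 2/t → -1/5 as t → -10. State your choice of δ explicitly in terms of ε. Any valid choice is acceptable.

δ = min(5, 25ε)

Let ε > 0 be given. We seek δ > 0 such that 0 < |t + 10| < δ implies |2/t + 1/5| < ε.
|2/t + 1/5| = 2·|-10 − t|/(10·|t|) = 2|t + 10|/(10|t|).
Require δ ≤ 5 so that |t| > 10 − 5 = 5, hence 10|t| > 50.
Then |2/t + 1/5| < 2|t + 10|/50, which is < ε when |t + 10| < 25ε.
Take δ = min(5, 25ε). Then 0 < |t + 10| < δ gives both |t + 10| < 5 and |t + 10| < 25ε, so |2/t + 1/5| < ε.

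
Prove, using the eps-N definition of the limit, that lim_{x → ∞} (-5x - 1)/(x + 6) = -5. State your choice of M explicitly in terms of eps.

M = 29/eps

Let eps > 0 be given. We seek M > 0 such that x > M implies |(-5x - 1)/(x + 6) + 5| < eps.
(-5x - 1)/(x + 6) + 5 = ((-5x - 1) − (-5)(x + 6)) / ((x + 6)) = 29/((x + 6)).
For x > 0 we have x + 6 > x, so |(-5x - 1)/(x + 6) + 5| = 29/((x + 6)) < 29/(x) = 29/x.
Thus |(-5x - 1)/(x + 6) + 5| < eps whenever x > 29/eps.
Take M = 29/eps. If x > M then |(-5x - 1)/(x + 6) + 5| < 29/x < eps.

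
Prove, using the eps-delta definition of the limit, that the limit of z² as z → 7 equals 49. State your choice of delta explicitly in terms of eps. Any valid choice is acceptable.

delta = min(1, eps/15)

Let eps > 0 be given. We seek delta > 0 with 0 < |z − 7| < delta ⇒ |z² − 49| < eps.
Factor: z² − 49 = (z − 7)(z + 7), so |z² − 49| = |z − 7|·|z + 7|.
Impose delta ≤ 1 so that |z| < 8; then |z + 7| ≤ 15.
Hence |z² − 49| ≤ 15|z − 7|, which is < eps once |z − 7| < eps/15.
Take delta = min(1, eps/15). If 0 < |z − 7| < delta then both bounds hold and |z² − 49| ≤ 15|z − 7| < 15·(eps/15) = eps.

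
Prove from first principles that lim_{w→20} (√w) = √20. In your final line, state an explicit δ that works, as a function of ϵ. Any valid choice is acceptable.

δ = min(20, √20·ϵ)

Fix ϵ > 0. We want δ > 0 such that 0 < |w − 20| < δ implies |√w − √20| < ϵ.
Rationalise: √w − √20 = (w − 20)/(√w + √20), so |√w − √20| = |w − 20|/(√w + √20).
Restrict δ ≤ 20 so that |w − 20| < 20 forces w > 0, and then √w + √20 > √20.
Hence |√w − √20| < |w − 20|/√20, which is < ϵ once |w − 20| < √20·ϵ.
Take δ = min(20, √20·ϵ). If 0 < |w − 20| < δ then w > 0 and |√w − √20| < |w − 20|/√20 < ϵ.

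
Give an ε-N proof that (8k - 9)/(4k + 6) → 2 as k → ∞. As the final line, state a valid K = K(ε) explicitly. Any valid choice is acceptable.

Suppose ε > 0. For k ≥ 1, |(8k - 9)/(4k + 6) − 2| = |-84|/(4(4k + 6)) = 84/(4(4k + 6)).
Since 4k + 6 ≥ 4k for k ≥ 1, this is ≤ 84/(4·4k) = (21/4)/k.
So |(8k - 9)/(4k + 6) − 2| < ε whenever k > (21/4)/ε.
Take K = (21/4)/ε. If k > K then |(8k - 9)/(4k + 6) − 2| ≤ (21/4)/k < ε.

K = (21/4)/ε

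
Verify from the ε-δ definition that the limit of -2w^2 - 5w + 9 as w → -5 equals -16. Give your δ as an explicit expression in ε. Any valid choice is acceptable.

δ = min(1, ε/17)

Let ε > 0. We want δ > 0 such that 0 < |w + 5| < δ implies |(-2w^2 - 5w + 9) + 16| < ε.
(-2w^2 - 5w + 9) + 16 = -2w^2 - 5w + 25 = (w + 5)(-2w + 5).
So |(-2w^2 - 5w + 9) + 16| = |w + 5|·|-2w + 5|.
Assume first that |w + 5| < 1, so |w| < 6. Then |-2w + 5| ≤ 2·6 + 5 = 17.
Hence |(-2w^2 - 5w + 9) + 16| ≤ 17|w + 5| < ε provided |w + 5| < ε/17.
Take δ = min(1, ε/17). Then 0 < |w + 5| < δ gives both |w + 5| < 1 and |w + 5| < ε/17, so |(-2w^2 - 5w + 9) + 16| < ε.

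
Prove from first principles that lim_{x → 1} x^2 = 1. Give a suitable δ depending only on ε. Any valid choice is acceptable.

δ = min(1, ε/3)

Suppose ε > 0. We seek δ > 0 with 0 < |x − 1| < δ ⇒ |x^2 − 1| < ε.
Factor: x^2 − 1 = (x − 1)(x + 1), so |x^2 − 1| = |x − 1|·|x + 1|.
Restrict δ ≤ 1. Then |x − 1| < 1 gives |x| < 2, so by the triangle inequality |x + 1| ≤ 2 + 1 = 3.
Hence |x^2 − 1| ≤ 3|x − 1|, which is < ε once |x − 1| < ε/3.
Take δ = min(1, ε/3). If 0 < |x − 1| < δ then both bounds hold and |x^2 − 1| ≤ 3|x − 1| < 3·(ε/3) = ε.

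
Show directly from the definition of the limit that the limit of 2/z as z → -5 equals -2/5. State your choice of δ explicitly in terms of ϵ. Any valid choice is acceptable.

Suppose ϵ > 0. We seek δ > 0 such that 0 < |z + 5| < δ implies |2/z + 2/5| < ϵ.
|2/z + 2/5| = 2·|-5 − z|/(5·|z|) = 2|z + 5|/(5|z|).
Require δ ≤ 5/2 so that |z| > 5 − 5/2 = 5/2, hence 5|z| > 25/2.
Then |2/z + 2/5| < 2|z + 5|/(25/2), which is < ϵ when |z + 5| < (25/4)ϵ.
Take δ = min(5/2, (25/4)ϵ). Then 0 < |z + 5| < δ gives both |z + 5| < 5/2 and |z + 5| < (25/4)ϵ, so |2/z + 2/5| < ϵ.

δ = min(5/2, (25/4)ϵ)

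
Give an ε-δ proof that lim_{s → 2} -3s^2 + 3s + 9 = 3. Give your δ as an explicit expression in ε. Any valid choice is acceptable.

Let ε > 0. We want δ > 0 such that 0 < |s − 2| < δ implies |(-3s^2 + 3s + 9) − 3| < ε.
(-3s^2 + 3s + 9) − 3 = -3s^2 + 3s + 6 = (s − 2)(-3s - 3).
So |(-3s^2 + 3s + 9) − 3| = |s − 2|·|-3s - 3|.
Assume first that |s − 2| < 1, so |s| < 3. Then |-3s - 3| ≤ 3·3 + 3 = 12.
Hence |(-3s^2 + 3s + 9) − 3| ≤ 12|s − 2| < ε provided |s − 2| < ε/12.
Take δ = min(1, ε/12). Then 0 < |s − 2| < δ gives both |s − 2| < 1 and |s − 2| < ε/12, so |(-3s^2 + 3s + 9) − 3| < ε.

δ = min(1, ε/12)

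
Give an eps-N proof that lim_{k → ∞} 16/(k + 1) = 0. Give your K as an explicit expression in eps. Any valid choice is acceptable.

Let eps > 0 be given. For k ≥ 1, |16/(k + 1) − 0| = 16/(k + 1) ≤ 16/k.
We need 16/k < eps, i.e. k > 16/eps.
Take K = 16/eps. If k > K then |16/(k + 1)| ≤ 16/k < eps.

K = 16/eps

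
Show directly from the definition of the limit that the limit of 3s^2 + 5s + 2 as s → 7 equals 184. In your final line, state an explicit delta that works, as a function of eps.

delta = min(2, eps/53)

Let eps > 0. We want delta > 0 such that 0 < |s − 7| < delta implies |(3s^2 + 5s + 2) − 184| < eps.
(3s^2 + 5s + 2) − 184 = 3s^2 + 5s - 182 = (s − 7)(3s + 26).
So |(3s^2 + 5s + 2) − 184| = |s − 7|·|3s + 26|.
Assume first that |s − 7| < 2, so |s| < 9. Then |3s + 26| ≤ 3·9 + 26 = 53.
Hence |(3s^2 + 5s + 2) − 184| ≤ 53|s − 7| < eps provided |s − 7| < eps/53.
Choosing delta = min(2, eps/53) ensures both conditions, hence |(3s^2 + 5s + 2) − 184| < eps.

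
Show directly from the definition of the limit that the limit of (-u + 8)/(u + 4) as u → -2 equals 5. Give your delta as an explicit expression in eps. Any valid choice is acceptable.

Suppose eps > 0. We want delta > 0 with 0 < |u + 2| < delta ⇒ |(-u + 8)/(u + 4) − 5| < eps.
Combining over a common denominator, (-u + 8)/(u + 4) − 5 = [(-u + 8)·2 − 10·(u + 4)] / [2·(u + 4)] = -12(u + 2) / (2(u + 4)).
So |(-u + 8)/(u + 4) − 5| = 12|u + 2| / (2·|u + 4|).
Require delta ≤ 1, so |u + 4| ≥ |2| − |u + 2| > 2 − 1 = 1.
Hence |(-u + 8)/(u + 4) − 5| < 12|u + 2|/(2·1) = 6|u + 2|, which is < eps once |u + 2| < (1/6)eps.
Take delta = min(1, (1/6)eps). Then 0 < |u + 2| < delta forces both bounds, so |(-u + 8)/(u + 4) − 5| < eps.

delta = min(1, (1/6)eps)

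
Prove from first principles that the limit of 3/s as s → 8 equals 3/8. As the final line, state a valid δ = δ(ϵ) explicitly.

δ = min(4, (32/3)ϵ)

Fix ϵ > 0. We seek δ > 0 such that 0 < |s − 8| < δ implies |3/s − (3/8)| < ϵ.
|3/s − (3/8)| = 3·|8 − s|/(8·|s|) = 3|s − 8|/(8|s|).
Restrict δ ≤ 4. Then |s − 8| < 4 gives |s| > 4, so 8|s| > 32.
Then |3/s − (3/8)| < 3|s − 8|/32, which is < ϵ when |s − 8| < (32/3)ϵ.
Take δ = min(4, (32/3)ϵ). Then 0 < |s − 8| < δ gives both |s − 8| < 4 and |s − 8| < (32/3)ϵ, so |3/s − (3/8)| < ϵ.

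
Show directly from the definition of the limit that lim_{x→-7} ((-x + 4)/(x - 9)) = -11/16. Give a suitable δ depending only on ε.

δ = min(8, (128/5)ε)

Let ε > 0. We want δ > 0 with 0 < |x + 7| < δ ⇒ |(-x + 4)/(x - 9) + 11/16| < ε.
Combining over a common denominator, (-x + 4)/(x - 9) + 11/16 = [(-x + 4)·(-16) − 11·(x - 9)] / [(-16)·(x - 9)] = 5(x + 7) / ((-16)(x - 9)).
So |(-x + 4)/(x - 9) + 11/16| = 5|x + 7| / (16·|x − 9|).
Require δ ≤ 8, so |x − 9| ≥ |-16| − |x + 7| > 16 − 8 = 8.
Hence |(-x + 4)/(x - 9) + 11/16| < 5|x + 7|/(16·8) = (5/128)|x + 7|, which is < ε once |x + 7| < (128/5)ε.
Take δ = min(8, (128/5)ε). Then 0 < |x + 7| < δ forces both bounds, so |(-x + 4)/(x - 9) + 11/16| < ε.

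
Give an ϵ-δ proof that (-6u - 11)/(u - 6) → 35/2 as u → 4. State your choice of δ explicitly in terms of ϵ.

δ = min(1, (2/47)ϵ)

Fix ϵ > 0. We want δ > 0 with 0 < |u − 4| < δ ⇒ |(-6u - 11)/(u - 6) − (35/2)| < ϵ.
Combining over a common denominator, (-6u - 11)/(u - 6) − (35/2) = [(-6u - 11)·(-2) − (-35)·(u - 6)] / [(-2)·(u - 6)] = 47(u − 4) / ((-2)(u - 6)).
So |(-6u - 11)/(u - 6) − (35/2)| = 47|u − 4| / (2·|u − 6|).
Restrict δ ≤ 1. Then |u − 4| < 1 gives |u − 6| = |(u − 4) + (-2)| ≥ 2 − 1 = 1.
Hence |(-6u - 11)/(u - 6) − (35/2)| < 47|u − 4|/(2·1) = (47/2)|u − 4|, which is < ϵ once |u − 4| < (2/47)ϵ.
Take δ = min(1, (2/47)ϵ). Then 0 < |u − 4| < δ forces both bounds, so |(-6u - 11)/(u - 6) − (35/2)| < ϵ.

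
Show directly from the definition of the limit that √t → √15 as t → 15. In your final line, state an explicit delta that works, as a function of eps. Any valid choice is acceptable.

Let eps > 0 be given. We want delta > 0 such that 0 < |t − 15| < delta implies |√t − √15| < eps.
Rationalise: √t − √15 = (t − 15)/(√t + √15), so |√t − √15| = |t − 15|/(√t + √15).
Restrict delta ≤ 15 so that |t − 15| < 15 forces t > 0, and then √t + √15 > √15.
Hence |√t − √15| < |t − 15|/√15, which is < eps once |t − 15| < √15·eps.
Take delta = min(15, √15·eps). If 0 < |t − 15| < delta then t > 0 and |√t − √15| < |t − 15|/√15 < eps.

delta = min(15, √15·eps)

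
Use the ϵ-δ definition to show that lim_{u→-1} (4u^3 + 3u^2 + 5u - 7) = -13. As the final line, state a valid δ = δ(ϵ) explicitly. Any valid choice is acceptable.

δ = min(1, ϵ/24)

Let ϵ > 0 be given. We want δ > 0 such that 0 < |u + 1| < δ implies |(4u^3 + 3u^2 + 5u - 7) + 13| < ϵ.
(4u^3 + 3u^2 + 5u - 7) + 13 = 4u^3 + 3u^2 + 5u + 6 = (u + 1)(4u^2 - u + 6).
So |(4u^3 + 3u^2 + 5u - 7) + 13| = |u + 1|·|4u^2 - u + 6|.
Assume first that |u + 1| < 1, so |u| < 2. Then |4u^2 - u + 6| ≤ 4·2^2 + 2 + 6 = 24.
Hence |(4u^3 + 3u^2 + 5u - 7) + 13| ≤ 24|u + 1| < ϵ provided |u + 1| < ϵ/24.
Choosing δ = min(1, ϵ/24) ensures both conditions, hence |(4u^3 + 3u^2 + 5u - 7) + 13| < ϵ.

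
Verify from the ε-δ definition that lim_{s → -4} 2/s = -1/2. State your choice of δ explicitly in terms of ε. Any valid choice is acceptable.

Let ε > 0 be given. We seek δ > 0 such that 0 < |s + 4| < δ implies |2/s + 1/2| < ε.
|2/s + 1/2| = 2·|-4 − s|/(4·|s|) = 2|s + 4|/(4|s|).
Require δ ≤ 2 so that |s| > 4 − 2 = 2, hence 4|s| > 8.
Then |2/s + 1/2| < 2|s + 4|/8, which is < ε when |s + 4| < 4ε.
Take δ = min(2, 4ε). Then 0 < |s + 4| < δ gives both |s + 4| < 2 and |s + 4| < 4ε, so |2/s + 1/2| < ε.

δ = min(2, 4ε)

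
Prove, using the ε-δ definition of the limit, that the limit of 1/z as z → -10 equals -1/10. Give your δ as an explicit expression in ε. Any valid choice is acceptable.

Suppose ε > 0. We seek δ > 0 such that 0 < |z + 10| < δ implies |1/z + 1/10| < ε.
|1/z + 1/10| = |-10 − z|/(10·|z|) = |z + 10|/(10|z|).
Require δ ≤ 5 so that |z| > 10 − 5 = 5, hence 10|z| > 50.
Then |1/z + 1/10| < |z + 10|/50, which is < ε when |z + 10| < 50ε.
Take δ = min(5, 50ε). Then 0 < |z + 10| < δ gives both |z + 10| < 5 and |z + 10| < 50ε, so |1/z + 1/10| < ε.

δ = min(5, 50ε)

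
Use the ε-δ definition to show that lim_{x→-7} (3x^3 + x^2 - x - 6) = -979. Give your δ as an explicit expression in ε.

Suppose ε > 0. We want δ > 0 such that 0 < |x + 7| < δ implies |(3x^3 + x^2 - x - 6) + 979| < ε.
(3x^3 + x^2 - x - 6) + 979 = 3x^3 + x^2 - x + 973 = (x + 7)(3x^2 - 20x + 139).
So |(3x^3 + x^2 - x - 6) + 979| = |x + 7|·|3x^2 - 20x + 139|.
Require δ ≤ 2. Then |x + 7| < 2 gives |x| < 9, and by the triangle inequality |3x^2 - 20x + 139| ≤ 3·9^2 + 20·9 + 139 = 562.
Hence |(3x^3 + x^2 - x - 6) + 979| ≤ 562|x + 7| < ε provided |x + 7| < ε/562.
Choosing δ = min(2, ε/562) ensures both conditions, hence |(3x^3 + x^2 - x - 6) + 979| < ε.

δ = min(2, ε/562)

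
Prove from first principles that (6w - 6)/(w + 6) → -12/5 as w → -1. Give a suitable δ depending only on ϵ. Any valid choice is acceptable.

Let ϵ > 0. We want δ > 0 with 0 < |w + 1| < δ ⇒ |(6w - 6)/(w + 6) + 12/5| < ϵ.
Combining over a common denominator, (6w - 6)/(w + 6) + 12/5 = [(6w - 6)·5 − (-12)·(w + 6)] / [5·(w + 6)] = 42(w + 1) / (5(w + 6)).
So |(6w - 6)/(w + 6) + 12/5| = 42|w + 1| / (5·|w + 6|).
Require δ ≤ 5/2, so |w + 6| ≥ |5| − |w + 1| > 5 − 5/2 = 5/2.
Hence |(6w - 6)/(w + 6) + 12/5| < 42|w + 1|/(5·(5/2)) = (84/25)|w + 1|, which is < ϵ once |w + 1| < (25/84)ϵ.
Take δ = min(5/2, (25/84)ϵ). Then 0 < |w + 1| < δ forces both bounds, so |(6w - 6)/(w + 6) + 12/5| < ϵ.

δ = min(5/2, (25/84)ϵ)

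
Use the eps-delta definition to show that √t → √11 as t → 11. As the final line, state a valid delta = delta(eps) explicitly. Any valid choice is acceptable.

delta = min(11, √11·eps)

Let eps > 0. We want delta > 0 such that 0 < |t − 11| < delta implies |√t − √11| < eps.
Rationalise: √t − √11 = (t − 11)/(√t + √11), so |√t − √11| = |t − 11|/(√t + √11).
Restrict delta ≤ 11 so that |t − 11| < 11 forces t > 0, and then √t + √11 > √11.
Hence |√t − √11| < |t − 11|/√11, which is < eps once |t − 11| < √11·eps.
Take delta = min(11, √11·eps). If 0 < |t − 11| < delta then t > 0 and |√t − √11| < |t − 11|/√11 < eps.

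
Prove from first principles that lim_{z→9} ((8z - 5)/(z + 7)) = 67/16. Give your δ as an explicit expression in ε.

Let ε > 0 be given. We want δ > 0 with 0 < |z − 9| < δ ⇒ |(8z - 5)/(z + 7) − (67/16)| < ε.
Combining over a common denominator, (8z - 5)/(z + 7) − (67/16) = [(8z - 5)·16 − 67·(z + 7)] / [16·(z + 7)] = 61(z − 9) / (16(z + 7)).
So |(8z - 5)/(z + 7) − (67/16)| = 61|z − 9| / (16·|z + 7|).
Restrict δ ≤ 8. Then |z − 9| < 8 gives |z + 7| = |(z − 9) + 16| ≥ 16 − 8 = 8.
Hence |(8z - 5)/(z + 7) − (67/16)| < 61|z − 9|/(16·8) = (61/128)|z − 9|, which is < ε once |z − 9| < (128/61)ε.
Take δ = min(8, (128/61)ε). Then 0 < |z − 9| < δ forces both bounds, so |(8z - 5)/(z + 7) − (67/16)| < ε.

δ = min(8, (128/61)ε)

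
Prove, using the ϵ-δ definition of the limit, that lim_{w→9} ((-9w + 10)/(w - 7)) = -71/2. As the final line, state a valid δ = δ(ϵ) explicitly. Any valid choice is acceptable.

Fix ϵ > 0. We want δ > 0 with 0 < |w − 9| < δ ⇒ |(-9w + 10)/(w - 7) + 71/2| < ϵ.
Combining over a common denominator, (-9w + 10)/(w - 7) + 71/2 = [(-9w + 10)·2 − (-71)·(w - 7)] / [2·(w - 7)] = 53(w − 9) / (2(w - 7)).
So |(-9w + 10)/(w - 7) + 71/2| = 53|w − 9| / (2·|w − 7|).
Require δ ≤ 1, so |w − 7| ≥ |2| − |w − 9| > 2 − 1 = 1.
Hence |(-9w + 10)/(w - 7) + 71/2| < 53|w − 9|/(2·1) = (53/2)|w − 9|, which is < ϵ once |w − 9| < (2/53)ϵ.
Take δ = min(1, (2/53)ϵ). Then 0 < |w − 9| < δ forces both bounds, so |(-9w + 10)/(w - 7) + 71/2| < ϵ.

δ = min(1, (2/53)ϵ)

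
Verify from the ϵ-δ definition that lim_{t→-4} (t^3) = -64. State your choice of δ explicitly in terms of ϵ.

Let ϵ > 0. We seek δ > 0 with 0 < |t + 4| < δ ⇒ |t^3 + 64| < ϵ.
Factor: t^3 + 64 = (t + 4)(t^2 - 4t + 16), so |t^3 + 64| = |t + 4|·|t^2 - 4t + 16|.
Impose δ ≤ 2 so that |t| < 6; then |t^2 - 4t + 16| ≤ 76.
Hence |t^3 + 64| ≤ 76|t + 4|, which is < ϵ once |t + 4| < ϵ/76.
Take δ = min(2, ϵ/76). If 0 < |t + 4| < δ then both bounds hold and |t^3 + 64| ≤ 76|t + 4| < 76·(ϵ/76) = ϵ.

δ = min(2, ϵ/76)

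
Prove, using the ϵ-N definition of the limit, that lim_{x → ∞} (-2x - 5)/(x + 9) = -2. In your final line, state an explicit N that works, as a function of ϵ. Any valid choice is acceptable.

N = 13/ϵ

Let ϵ > 0. We seek N > 0 such that x > N implies |(-2x - 5)/(x + 9) + 2| < ϵ.
(-2x - 5)/(x + 9) + 2 = ((-2x - 5) − (-2)(x + 9)) / ((x + 9)) = 13/((x + 9)).
For x > 0 we have x + 9 > x, so |(-2x - 5)/(x + 9) + 2| = 13/((x + 9)) < 13/(x) = 13/x.
Thus |(-2x - 5)/(x + 9) + 2| < ϵ whenever x > 13/ϵ.
Take N = 13/ϵ. If x > N then |(-2x - 5)/(x + 9) + 2| < 13/x < ϵ.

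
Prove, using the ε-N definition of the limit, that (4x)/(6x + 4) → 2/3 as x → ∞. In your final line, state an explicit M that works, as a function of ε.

M = (4/9)/ε

Let ε > 0 be given. We seek M > 0 such that x > M implies |(4x)/(6x + 4) − (2/3)| < ε.
(4x)/(6x + 4) − (2/3) = (6(4x) − 4(6x + 4)) / (6(6x + 4)) = -16/(6(6x + 4)).
For x > 0 we have 6x + 4 > 6x, so |(4x)/(6x + 4) − (2/3)| = 16/(6(6x + 4)) < 16/(6·6x) = (4/9)/x.
Thus |(4x)/(6x + 4) − (2/3)| < ε whenever x > (4/9)/ε.
Take M = (4/9)/ε. If x > M then |(4x)/(6x + 4) − (2/3)| < (4/9)/x < ε.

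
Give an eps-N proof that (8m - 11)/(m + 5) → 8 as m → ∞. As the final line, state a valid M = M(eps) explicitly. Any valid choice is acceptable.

Let eps > 0. For m ≥ 1, |(8m - 11)/(m + 5) − 8| = |-51|/((m + 5)) = 51/((m + 5)).
Since m + 5 ≥ m for m ≥ 1, this is ≤ 51/(m) = 51/m.
So |(8m - 11)/(m + 5) − 8| < eps whenever m > 51/eps.
Take M = 51/eps. If m > M then |(8m - 11)/(m + 5) − 8| ≤ 51/m < eps.

M = 51/eps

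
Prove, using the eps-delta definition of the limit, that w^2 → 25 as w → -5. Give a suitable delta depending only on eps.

delta = min(1, eps/11)

Let eps > 0. We seek delta > 0 with 0 < |w + 5| < delta ⇒ |w^2 − 25| < eps.
Factor: w^2 − 25 = (w + 5)(w - 5), so |w^2 − 25| = |w + 5|·|w - 5|.
Restrict delta ≤ 1. Then |w + 5| < 1 gives |w| < 6, so by the triangle inequality |w - 5| ≤ 6 + 5 = 11.
Hence |w^2 − 25| ≤ 11|w + 5|, which is < eps once |w + 5| < eps/11.
Take delta = min(1, eps/11). If 0 < |w + 5| < delta then both bounds hold and |w^2 − 25| ≤ 11|w + 5| < 11·(eps/11) = eps.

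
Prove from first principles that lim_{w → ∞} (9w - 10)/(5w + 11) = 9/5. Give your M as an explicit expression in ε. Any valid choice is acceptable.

Fix ε > 0. We seek M > 0 such that w > M implies |(9w - 10)/(5w + 11) − (9/5)| < ε.
(9w - 10)/(5w + 11) − (9/5) = (5(9w - 10) − 9(5w + 11)) / (5(5w + 11)) = -149/(5(5w + 11)).
For w > 0 we have 5w + 11 > 5w, so |(9w - 10)/(5w + 11) − (9/5)| = 149/(5(5w + 11)) < 149/(5·5w) = (149/25)/w.
Thus |(9w - 10)/(5w + 11) − (9/5)| < ε whenever w > (149/25)/ε.
Take M = (149/25)/ε. If w > M then |(9w - 10)/(5w + 11) − (9/5)| < (149/25)/w < ε.

M = (149/25)/ε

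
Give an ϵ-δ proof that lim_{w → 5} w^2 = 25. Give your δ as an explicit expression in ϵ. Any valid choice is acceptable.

Fix ϵ > 0. We seek δ > 0 with 0 < |w − 5| < δ ⇒ |w^2 − 25| < ϵ.
Factor: w^2 − 25 = (w − 5)(w + 5), so |w^2 − 25| = |w − 5|·|w + 5|.
Restrict δ ≤ 1. Then |w − 5| < 1 gives |w| < 6, so by the triangle inequality |w + 5| ≤ 6 + 5 = 11.
Hence |w^2 − 25| ≤ 11|w − 5|, which is < ϵ once |w − 5| < ϵ/11.
Take δ = min(1, ϵ/11). If 0 < |w − 5| < δ then both bounds hold and |w^2 − 25| ≤ 11|w − 5| < 11·(ϵ/11) = ϵ.

δ = min(1, ϵ/11)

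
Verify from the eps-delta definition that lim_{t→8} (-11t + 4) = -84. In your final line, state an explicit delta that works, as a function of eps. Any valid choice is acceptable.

delta = eps/11

Let eps > 0. We need delta > 0 so that 0 < |t − 8| < delta implies |(-11t + 4) + 84| < eps.
Since (-11t + 4) + 84 = -11(t − 8), we have |(-11t + 4) + 84| = 11|t − 8|.
So 11|t − 8| < eps exactly when |t − 8| < eps/11.
Choosing delta = eps/11 gives |(-11t + 4) + 84| = 11|t − 8| < eps whenever |t − 8| < delta.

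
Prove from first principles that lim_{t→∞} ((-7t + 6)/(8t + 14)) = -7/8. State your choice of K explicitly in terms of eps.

Let eps > 0 be given. We seek K > 0 such that t > K implies |(-7t + 6)/(8t + 14) + 7/8| < eps.
(-7t + 6)/(8t + 14) + 7/8 = (8(-7t + 6) − (-7)(8t + 14)) / (8(8t + 14)) = 146/(8(8t + 14)).
For t > 0 we have 8t + 14 > 8t, so |(-7t + 6)/(8t + 14) + 7/8| = 146/(8(8t + 14)) < 146/(8·8t) = (73/32)/t.
Thus |(-7t + 6)/(8t + 14) + 7/8| < eps whenever t > (73/32)/eps.
Take K = (73/32)/eps. If t > K then |(-7t + 6)/(8t + 14) + 7/8| < (73/32)/t < eps.

K = (73/32)/eps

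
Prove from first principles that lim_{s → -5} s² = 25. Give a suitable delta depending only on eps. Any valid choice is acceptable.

delta = min(1, eps/11)

Let eps > 0. We seek delta > 0 with 0 < |s + 5| < delta ⇒ |s² − 25| < eps.
Factor: s² − 25 = (s + 5)(s - 5), so |s² − 25| = |s + 5|·|s - 5|.
Impose delta ≤ 1 so that |s| < 6; then |s - 5| ≤ 11.
Hence |s² − 25| ≤ 11|s + 5|, which is < eps once |s + 5| < eps/11.
Take delta = min(1, eps/11). If 0 < |s + 5| < delta then both bounds hold and |s² − 25| ≤ 11|s + 5| < 11·(eps/11) = eps.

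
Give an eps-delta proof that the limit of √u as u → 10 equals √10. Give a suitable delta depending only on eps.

delta = min(10, √10·eps)

Suppose eps > 0. We want delta > 0 such that 0 < |u − 10| < delta implies |√u − √10| < eps.
Multiplying by the conjugate, |√u − √10| = |u − 10|/(√u + √10).
Restrict delta ≤ 10 so that |u − 10| < 10 forces u > 0, and then √u + √10 > √10.
Hence |√u − √10| < |u − 10|/√10, which is < eps once |u − 10| < √10·eps.
Take delta = min(10, √10·eps). If 0 < |u − 10| < delta then u > 0 and |√u − √10| < |u − 10|/√10 < eps.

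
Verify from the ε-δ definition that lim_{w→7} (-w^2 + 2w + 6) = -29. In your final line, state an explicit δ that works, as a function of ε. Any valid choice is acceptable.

δ = min(2, ε/14)

Let ε > 0 be given. We want δ > 0 such that 0 < |w − 7| < δ implies |(-w^2 + 2w + 6) + 29| < ε.
(-w^2 + 2w + 6) + 29 = -w^2 + 2w + 35 = (w − 7)(-w - 5).
So |(-w^2 + 2w + 6) + 29| = |w − 7|·|-w - 5|.
Require δ ≤ 2. Then |w − 7| < 2 gives |w| < 9, and by the triangle inequality |-w - 5| ≤ 9 + 5 = 14.
Hence |(-w^2 + 2w + 6) + 29| ≤ 14|w − 7| < ε provided |w − 7| < ε/14.
Choosing δ = min(2, ε/14) ensures both conditions, hence |(-w^2 + 2w + 6) + 29| < ε.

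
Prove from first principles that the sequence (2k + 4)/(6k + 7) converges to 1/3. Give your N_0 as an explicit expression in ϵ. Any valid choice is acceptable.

N_0 = (5/18)/ϵ

Suppose ϵ > 0. For k ≥ 1, |(2k + 4)/(6k + 7) − (1/3)| = |10|/(6(6k + 7)) = 10/(6(6k + 7)).
Since 6k + 7 ≥ 6k for k ≥ 1, this is ≤ 10/(6·6k) = (5/18)/k.
So |(2k + 4)/(6k + 7) − (1/3)| < ϵ whenever k > (5/18)/ϵ.
Take N_0 = (5/18)/ϵ. If k > N_0 then |(2k + 4)/(6k + 7) − (1/3)| ≤ (5/18)/k < ϵ.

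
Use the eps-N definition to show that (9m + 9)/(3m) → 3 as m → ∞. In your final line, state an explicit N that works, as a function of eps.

N = 3/eps

Let eps > 0. For m ≥ 1, |(9m + 9)/(3m) − 3| = |27|/(3(3m)) = 27/(3(3m)).
Since 3m ≥ 3m for m ≥ 1, this is ≤ 27/(3·3m) = 3/m.
So |(9m + 9)/(3m) − 3| < eps whenever m > 3/eps.
Take N = 3/eps. If m > N then |(9m + 9)/(3m) − 3| ≤ 3/m < eps.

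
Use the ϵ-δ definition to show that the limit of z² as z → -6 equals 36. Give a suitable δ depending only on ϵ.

δ = min(1, ϵ/13)

Let ϵ > 0. We seek δ > 0 with 0 < |z + 6| < δ ⇒ |z² − 36| < ϵ.
Factor: z² − 36 = (z + 6)(z - 6), so |z² − 36| = |z + 6|·|z - 6|.
Impose δ ≤ 1 so that |z| < 7; then |z - 6| ≤ 13.
Hence |z² − 36| ≤ 13|z + 6|, which is < ϵ once |z + 6| < ϵ/13.
Take δ = min(1, ϵ/13). If 0 < |z + 6| < δ then both bounds hold and |z² − 36| ≤ 13|z + 6| < 13·(ϵ/13) = ϵ.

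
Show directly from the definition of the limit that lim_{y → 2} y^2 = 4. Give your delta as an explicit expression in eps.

delta = min(1, eps/5)

Suppose eps > 0. We seek delta > 0 with 0 < |y − 2| < delta ⇒ |y^2 − 4| < eps.
Factor: y^2 − 4 = (y − 2)(y + 2), so |y^2 − 4| = |y − 2|·|y + 2|.
Impose delta ≤ 1 so that |y| < 3; then |y + 2| ≤ 5.
Hence |y^2 − 4| ≤ 5|y − 2|, which is < eps once |y − 2| < eps/5.
Take delta = min(1, eps/5). If 0 < |y − 2| < delta then both bounds hold and |y^2 − 4| ≤ 5|y − 2| < 5·(eps/5) = eps.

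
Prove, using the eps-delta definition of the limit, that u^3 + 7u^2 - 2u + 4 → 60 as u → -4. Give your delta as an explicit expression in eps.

delta = min(1, eps/54)

Let eps > 0 be given. We want delta > 0 such that 0 < |u + 4| < delta implies |(u^3 + 7u^2 - 2u + 4) − 60| < eps.
(u^3 + 7u^2 - 2u + 4) − 60 = u^3 + 7u^2 - 2u - 56 = (u + 4)(u^2 + 3u - 14).
So |(u^3 + 7u^2 - 2u + 4) − 60| = |u + 4|·|u^2 + 3u - 14|.
Require delta ≤ 1. Then |u + 4| < 1 gives |u| < 5, and by the triangle inequality |u^2 + 3u - 14| ≤ 5^2 + 3·5 + 14 = 54.
Hence |(u^3 + 7u^2 - 2u + 4) − 60| ≤ 54|u + 4| < eps provided |u + 4| < eps/54.
Take delta = min(1, eps/54). Then 0 < |u + 4| < delta gives both |u + 4| < 1 and |u + 4| < eps/54, so |(u^3 + 7u^2 - 2u + 4) − 60| < eps.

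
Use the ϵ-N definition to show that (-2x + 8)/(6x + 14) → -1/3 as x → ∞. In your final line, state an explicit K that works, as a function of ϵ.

Fix ϵ > 0. We seek K > 0 such that x > K implies |(-2x + 8)/(6x + 14) + 1/3| < ϵ.
(-2x + 8)/(6x + 14) + 1/3 = (6(-2x + 8) − (-2)(6x + 14)) / (6(6x + 14)) = 76/(6(6x + 14)).
For x > 0 we have 6x + 14 > 6x, so |(-2x + 8)/(6x + 14) + 1/3| = 76/(6(6x + 14)) < 76/(6·6x) = (19/9)/x.
Thus |(-2x + 8)/(6x + 14) + 1/3| < ϵ whenever x > (19/9)/ϵ.
Take K = (19/9)/ϵ. If x > K then |(-2x + 8)/(6x + 14) + 1/3| < (19/9)/x < ϵ.

K = (19/9)/ϵ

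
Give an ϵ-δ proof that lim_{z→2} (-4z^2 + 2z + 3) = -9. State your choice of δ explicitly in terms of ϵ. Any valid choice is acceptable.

Suppose ϵ > 0. We want δ > 0 such that 0 < |z − 2| < δ implies |(-4z^2 + 2z + 3) + 9| < ϵ.
(-4z^2 + 2z + 3) + 9 = -4z^2 + 2z + 12 = (z − 2)(-4z - 6).
So |(-4z^2 + 2z + 3) + 9| = |z − 2|·|-4z - 6|.
Assume first that |z − 2| < 2, so |z| < 4. Then |-4z - 6| ≤ 4·4 + 6 = 22.
Hence |(-4z^2 + 2z + 3) + 9| ≤ 22|z − 2| < ϵ provided |z − 2| < ϵ/22.
Choosing δ = min(2, ϵ/22) ensures both conditions, hence |(-4z^2 + 2z + 3) + 9| < ϵ.

δ = min(2, ϵ/22)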